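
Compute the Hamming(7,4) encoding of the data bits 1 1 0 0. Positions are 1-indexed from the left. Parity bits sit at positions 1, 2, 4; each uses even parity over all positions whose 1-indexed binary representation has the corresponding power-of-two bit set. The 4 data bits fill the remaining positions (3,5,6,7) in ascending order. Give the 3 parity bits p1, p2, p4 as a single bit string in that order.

011

Place data bits at non-power-of-two positions: b3=1, b5=1, b6=0, b7=0.
p1 = XOR of data positions {3,5,7} = 1⊕1⊕0 = 0
p2 = XOR of data positions {3,6,7} = 1⊕0⊕0 = 1
p4 = XOR of data positions {5,6,7} = 1⊕0⊕0 = 1
Parity bits p1,p2,p4 = 011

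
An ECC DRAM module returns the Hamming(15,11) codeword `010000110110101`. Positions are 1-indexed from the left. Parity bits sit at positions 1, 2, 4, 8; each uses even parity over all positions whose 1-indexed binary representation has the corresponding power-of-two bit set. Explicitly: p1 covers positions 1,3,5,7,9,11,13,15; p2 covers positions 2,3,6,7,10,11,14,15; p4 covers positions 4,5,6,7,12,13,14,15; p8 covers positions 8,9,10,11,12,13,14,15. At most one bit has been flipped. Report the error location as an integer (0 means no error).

14

s1: b1⊕b3⊕b5⊕b7⊕b9⊕b11⊕b13⊕b15 = 0⊕0⊕0⊕1⊕0⊕1⊕1⊕1 = 0
s2: b2⊕b3⊕b6⊕b7⊕b10⊕b11⊕b14⊕b15 = 1⊕0⊕0⊕1⊕1⊕1⊕0⊕1 = 1
s4: b4⊕b5⊕b6⊕b7⊕b12⊕b13⊕b14⊕b15 = 0⊕0⊕0⊕1⊕0⊕1⊕0⊕1 = 1
s8: b8⊕b9⊕b10⊕b11⊕b12⊕b13⊕b14⊕b15 = 1⊕0⊕1⊕1⊕0⊕1⊕0⊕1 = 1
Syndrome (s8...s1) = 1110 → position 14.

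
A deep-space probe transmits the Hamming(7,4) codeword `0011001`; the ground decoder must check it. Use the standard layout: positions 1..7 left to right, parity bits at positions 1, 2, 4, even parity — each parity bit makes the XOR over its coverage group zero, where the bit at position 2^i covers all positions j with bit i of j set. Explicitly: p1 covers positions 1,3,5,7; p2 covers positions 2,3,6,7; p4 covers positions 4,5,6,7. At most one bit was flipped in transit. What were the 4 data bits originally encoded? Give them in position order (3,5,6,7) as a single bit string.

s1: b1⊕b3⊕b5⊕b7 = 0⊕1⊕0⊕1 = 0
s2: b2⊕b3⊕b6⊕b7 = 0⊕1⊕0⊕1 = 0
s4: b4⊕b5⊕b6⊕b7 = 1⊕0⊕0⊕1 = 0
Syndrome (s4...s1) = 000 → position 0 (no error).
No correction needed.
Data bits at positions 3,5,6,7: 1001

1001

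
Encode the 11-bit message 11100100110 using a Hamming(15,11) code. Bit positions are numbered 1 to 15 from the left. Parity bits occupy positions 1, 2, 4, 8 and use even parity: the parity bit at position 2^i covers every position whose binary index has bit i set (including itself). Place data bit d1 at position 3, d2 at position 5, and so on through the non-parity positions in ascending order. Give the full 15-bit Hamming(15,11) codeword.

101011010100110

Place data bits at non-power-of-two positions: b3=1, b5=1, b6=1, b7=0, b9=0, b10=1, b11=0, b12=0, b13=1, b14=1, b15=0.
p1 = XOR of data positions {3,5,7,9,11,13,15} = 1⊕1⊕0⊕0⊕0⊕1⊕0 = 1
p2 = XOR of data positions {3,6,7,10,11,14,15} = 1⊕1⊕0⊕1⊕0⊕1⊕0 = 0
p4 = XOR of data positions {5,6,7,12,13,14,15} = 1⊕1⊕0⊕0⊕1⊕1⊕0 = 0
p8 = XOR of data positions {9,10,11,12,13,14,15} = 0⊕1⊕0⊕0⊕1⊕1⊕0 = 1
Codeword b1..b15 = 101011010100110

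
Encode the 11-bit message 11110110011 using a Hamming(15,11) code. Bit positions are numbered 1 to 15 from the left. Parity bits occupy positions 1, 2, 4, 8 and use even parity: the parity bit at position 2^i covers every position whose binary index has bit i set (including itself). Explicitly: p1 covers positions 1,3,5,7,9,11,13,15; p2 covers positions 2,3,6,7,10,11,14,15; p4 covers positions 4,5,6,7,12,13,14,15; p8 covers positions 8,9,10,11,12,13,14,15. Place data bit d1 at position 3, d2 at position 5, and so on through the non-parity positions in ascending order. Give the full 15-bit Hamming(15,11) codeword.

Place data bits at non-power-of-two positions: b3=1, b5=1, b6=1, b7=1, b9=0, b10=1, b11=1, b12=0, b13=0, b14=1, b15=1.
p1 = XOR of data positions {3,5,7,9,11,13,15} = 1⊕1⊕1⊕0⊕1⊕0⊕1 = 1
p2 = XOR of data positions {3,6,7,10,11,14,15} = 1⊕1⊕1⊕1⊕1⊕1⊕1 = 1
p4 = XOR of data positions {5,6,7,12,13,14,15} = 1⊕1⊕1⊕0⊕0⊕1⊕1 = 1
p8 = XOR of data positions {9,10,11,12,13,14,15} = 0⊕1⊕1⊕0⊕0⊕1⊕1 = 0
Codeword b1..b15 = 111111100110011

111111100110011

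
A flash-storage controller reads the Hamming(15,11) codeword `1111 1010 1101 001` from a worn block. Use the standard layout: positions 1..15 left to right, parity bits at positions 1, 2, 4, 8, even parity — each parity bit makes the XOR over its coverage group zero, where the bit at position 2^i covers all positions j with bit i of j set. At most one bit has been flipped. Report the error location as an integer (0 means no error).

s1: b1⊕b3⊕b5⊕b7⊕b9⊕b11⊕b13⊕b15 = 1⊕1⊕1⊕1⊕1⊕0⊕0⊕1 = 0
s2: b2⊕b3⊕b6⊕b7⊕b10⊕b11⊕b14⊕b15 = 1⊕1⊕0⊕1⊕1⊕0⊕0⊕1 = 1
s4: b4⊕b5⊕b6⊕b7⊕b12⊕b13⊕b14⊕b15 = 1⊕1⊕0⊕1⊕1⊕0⊕0⊕1 = 1
s8: b8⊕b9⊕b10⊕b11⊕b12⊕b13⊕b14⊕b15 = 0⊕1⊕1⊕0⊕1⊕0⊕0⊕1 = 0
Syndrome (s8...s1) = 0110 → position 6.

6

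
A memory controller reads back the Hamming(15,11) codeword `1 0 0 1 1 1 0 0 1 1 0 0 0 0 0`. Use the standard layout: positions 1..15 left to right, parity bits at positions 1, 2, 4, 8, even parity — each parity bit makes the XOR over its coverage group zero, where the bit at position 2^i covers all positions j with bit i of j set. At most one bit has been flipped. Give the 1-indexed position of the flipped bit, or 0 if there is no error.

5

s1: b1⊕b3⊕b5⊕b7⊕b9⊕b11⊕b13⊕b15 = 1⊕0⊕1⊕0⊕1⊕0⊕0⊕0 = 1
s2: b2⊕b3⊕b6⊕b7⊕b10⊕b11⊕b14⊕b15 = 0⊕0⊕1⊕0⊕1⊕0⊕0⊕0 = 0
s4: b4⊕b5⊕b6⊕b7⊕b12⊕b13⊕b14⊕b15 = 1⊕1⊕1⊕0⊕0⊕0⊕0⊕0 = 1
s8: b8⊕b9⊕b10⊕b11⊕b12⊕b13⊕b14⊕b15 = 0⊕1⊕1⊕0⊕0⊕0⊕0⊕0 = 0
Syndrome (s8...s1) = 0101 → position 5.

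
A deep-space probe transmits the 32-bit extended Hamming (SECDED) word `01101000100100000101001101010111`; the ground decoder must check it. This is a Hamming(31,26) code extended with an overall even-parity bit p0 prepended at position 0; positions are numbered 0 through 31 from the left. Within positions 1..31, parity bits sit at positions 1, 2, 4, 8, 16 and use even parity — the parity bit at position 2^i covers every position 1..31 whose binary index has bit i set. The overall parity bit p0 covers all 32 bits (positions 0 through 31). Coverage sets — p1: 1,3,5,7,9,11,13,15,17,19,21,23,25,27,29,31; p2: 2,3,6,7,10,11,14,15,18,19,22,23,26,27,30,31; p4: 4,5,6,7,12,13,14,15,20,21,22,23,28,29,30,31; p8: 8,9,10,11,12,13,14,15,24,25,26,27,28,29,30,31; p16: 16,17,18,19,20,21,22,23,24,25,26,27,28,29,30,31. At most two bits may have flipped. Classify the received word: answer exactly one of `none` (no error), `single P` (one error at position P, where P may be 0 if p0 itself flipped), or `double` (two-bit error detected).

s1: b1⊕b3⊕b5⊕b7⊕b9⊕b11⊕b13⊕b15⊕b17⊕b19⊕b21⊕b23⊕b25⊕b27⊕b29⊕b31 = 1⊕0⊕0⊕0⊕0⊕1⊕0⊕0⊕1⊕1⊕0⊕1⊕1⊕1⊕1⊕1 = 1
s2: b2⊕b3⊕b6⊕b7⊕b10⊕b11⊕b14⊕b15⊕b18⊕b19⊕b22⊕b23⊕b26⊕b27⊕b30⊕b31 = 1⊕0⊕0⊕0⊕0⊕1⊕0⊕0⊕0⊕1⊕1⊕1⊕0⊕1⊕1⊕1 = 0
s4: b4⊕b5⊕b6⊕b7⊕b12⊕b13⊕b14⊕b15⊕b20⊕b21⊕b22⊕b23⊕b28⊕b29⊕b30⊕b31 = 1⊕0⊕0⊕0⊕0⊕0⊕0⊕0⊕0⊕0⊕1⊕1⊕0⊕1⊕1⊕1 = 0
s8: b8⊕b9⊕b10⊕b11⊕b12⊕b13⊕b14⊕b15⊕b24⊕b25⊕b26⊕b27⊕b28⊕b29⊕b30⊕b31 = 1⊕0⊕0⊕1⊕0⊕0⊕0⊕0⊕0⊕1⊕0⊕1⊕0⊕1⊕1⊕1 = 1
s16: b16⊕b17⊕b18⊕b19⊕b20⊕b21⊕b22⊕b23⊕b24⊕b25⊕b26⊕b27⊕b28⊕b29⊕b30⊕b31 = 0⊕1⊕0⊕1⊕0⊕0⊕1⊕1⊕0⊕1⊕0⊕1⊕0⊕1⊕1⊕1 = 1
Syndrome (s16...s1) = 11001 → position 25.
Overall parity (XOR of all 32 bits, including p0): 0⊕1⊕1⊕0⊕1⊕0⊕0⊕0⊕1⊕0⊕0⊕1⊕0⊕0⊕0⊕0⊕0⊕1⊕0⊕1⊕0⊕0⊕1⊕1⊕0⊕1⊕0⊕1⊕0⊕1⊕1⊕1 = 0
Overall=0, syndrome position=25 → double-bit error detected (uncorrectable).

double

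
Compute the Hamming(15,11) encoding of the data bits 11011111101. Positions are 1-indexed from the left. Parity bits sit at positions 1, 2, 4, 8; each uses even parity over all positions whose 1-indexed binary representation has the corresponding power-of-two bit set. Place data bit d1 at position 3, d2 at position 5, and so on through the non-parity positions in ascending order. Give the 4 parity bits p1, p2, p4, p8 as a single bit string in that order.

1110

Place data bits at non-power-of-two positions: b3=1, b5=1, b6=0, b7=1, b9=1, b10=1, b11=1, b12=1, b13=1, b14=0, b15=1.
p1 = XOR of data positions {3,5,7,9,11,13,15} = 1⊕1⊕1⊕1⊕1⊕1⊕1 = 1
p2 = XOR of data positions {3,6,7,10,11,14,15} = 1⊕0⊕1⊕1⊕1⊕0⊕1 = 1
p4 = XOR of data positions {5,6,7,12,13,14,15} = 1⊕0⊕1⊕1⊕1⊕0⊕1 = 1
p8 = XOR of data positions {9,10,11,12,13,14,15} = 1⊕1⊕1⊕1⊕1⊕0⊕1 = 0
Parity bits p1,p2,p4,p8 = 1110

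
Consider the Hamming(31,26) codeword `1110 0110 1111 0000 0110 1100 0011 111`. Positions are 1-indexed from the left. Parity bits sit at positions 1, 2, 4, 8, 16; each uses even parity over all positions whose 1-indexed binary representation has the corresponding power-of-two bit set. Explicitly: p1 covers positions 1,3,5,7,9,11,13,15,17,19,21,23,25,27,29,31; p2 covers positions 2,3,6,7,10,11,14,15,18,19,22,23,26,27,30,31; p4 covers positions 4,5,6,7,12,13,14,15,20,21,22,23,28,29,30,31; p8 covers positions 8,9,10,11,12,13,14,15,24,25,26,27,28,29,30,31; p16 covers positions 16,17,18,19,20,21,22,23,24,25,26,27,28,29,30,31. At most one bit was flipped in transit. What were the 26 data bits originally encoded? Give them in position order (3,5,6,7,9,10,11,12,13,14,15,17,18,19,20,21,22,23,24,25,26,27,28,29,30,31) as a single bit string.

s1: b1⊕b3⊕b5⊕b7⊕b9⊕b11⊕b13⊕b15⊕b17⊕b19⊕b21⊕b23⊕b25⊕b27⊕b29⊕b31 = 1⊕1⊕0⊕1⊕1⊕1⊕0⊕0⊕0⊕1⊕1⊕0⊕0⊕1⊕1⊕1 = 0
s2: b2⊕b3⊕b6⊕b7⊕b10⊕b11⊕b14⊕b15⊕b18⊕b19⊕b22⊕b23⊕b26⊕b27⊕b30⊕b31 = 1⊕1⊕1⊕1⊕1⊕1⊕0⊕0⊕1⊕1⊕1⊕0⊕0⊕1⊕1⊕1 = 0
s4: b4⊕b5⊕b6⊕b7⊕b12⊕b13⊕b14⊕b15⊕b20⊕b21⊕b22⊕b23⊕b28⊕b29⊕b30⊕b31 = 0⊕0⊕1⊕1⊕1⊕0⊕0⊕0⊕0⊕1⊕1⊕0⊕1⊕1⊕1⊕1 = 1
s8: b8⊕b9⊕b10⊕b11⊕b12⊕b13⊕b14⊕b15⊕b24⊕b25⊕b26⊕b27⊕b28⊕b29⊕b30⊕b31 = 0⊕1⊕1⊕1⊕1⊕0⊕0⊕0⊕0⊕0⊕0⊕1⊕1⊕1⊕1⊕1 = 1
s16: b16⊕b17⊕b18⊕b19⊕b20⊕b21⊕b22⊕b23⊕b24⊕b25⊕b26⊕b27⊕b28⊕b29⊕b30⊕b31 = 0⊕0⊕1⊕1⊕0⊕1⊕1⊕0⊕0⊕0⊕0⊕1⊕1⊕1⊕1⊕1 = 1
Syndrome (s16...s1) = 11100 → position 28.
Flip bit 28: corrected codeword = 1110011011110000011011000010111
Data bits at positions 3,5,6,7,9,10,11,12,13,14,15,17,18,19,20,21,22,23,24,25,26,27,28,29,30,31: 10111111000011011000010111

10111111000011011000010111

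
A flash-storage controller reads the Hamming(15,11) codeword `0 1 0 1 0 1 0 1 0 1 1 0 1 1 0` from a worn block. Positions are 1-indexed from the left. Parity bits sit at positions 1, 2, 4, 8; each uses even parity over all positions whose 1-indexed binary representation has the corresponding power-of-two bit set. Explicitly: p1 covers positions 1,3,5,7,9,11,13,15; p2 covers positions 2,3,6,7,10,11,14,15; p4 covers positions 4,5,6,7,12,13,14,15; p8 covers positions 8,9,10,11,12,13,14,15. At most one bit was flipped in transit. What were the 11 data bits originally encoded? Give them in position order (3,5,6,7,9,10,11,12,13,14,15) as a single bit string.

s1: b1⊕b3⊕b5⊕b7⊕b9⊕b11⊕b13⊕b15 = 0⊕0⊕0⊕0⊕0⊕1⊕1⊕0 = 0
s2: b2⊕b3⊕b6⊕b7⊕b10⊕b11⊕b14⊕b15 = 1⊕0⊕1⊕0⊕1⊕1⊕1⊕0 = 1
s4: b4⊕b5⊕b6⊕b7⊕b12⊕b13⊕b14⊕b15 = 1⊕0⊕1⊕0⊕0⊕1⊕1⊕0 = 0
s8: b8⊕b9⊕b10⊕b11⊕b12⊕b13⊕b14⊕b15 = 1⊕0⊕1⊕1⊕0⊕1⊕1⊕0 = 1
Syndrome (s8...s1) = 1010 → position 10.
Flip bit 10: corrected codeword = 010101010010110
Data bits at positions 3,5,6,7,9,10,11,12,13,14,15: 00100010110

00100010110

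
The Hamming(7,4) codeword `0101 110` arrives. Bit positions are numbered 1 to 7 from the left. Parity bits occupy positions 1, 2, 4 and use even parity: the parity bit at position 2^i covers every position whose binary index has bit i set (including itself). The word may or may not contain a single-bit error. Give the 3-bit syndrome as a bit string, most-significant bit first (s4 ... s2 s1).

s1: b1⊕b3⊕b5⊕b7 = 0⊕0⊕1⊕0 = 1
s2: b2⊕b3⊕b6⊕b7 = 1⊕0⊕1⊕0 = 0
s4: b4⊕b5⊕b6⊕b7 = 1⊕1⊕1⊕0 = 1
Syndrome (s4...s1) = 101 → position 5.

101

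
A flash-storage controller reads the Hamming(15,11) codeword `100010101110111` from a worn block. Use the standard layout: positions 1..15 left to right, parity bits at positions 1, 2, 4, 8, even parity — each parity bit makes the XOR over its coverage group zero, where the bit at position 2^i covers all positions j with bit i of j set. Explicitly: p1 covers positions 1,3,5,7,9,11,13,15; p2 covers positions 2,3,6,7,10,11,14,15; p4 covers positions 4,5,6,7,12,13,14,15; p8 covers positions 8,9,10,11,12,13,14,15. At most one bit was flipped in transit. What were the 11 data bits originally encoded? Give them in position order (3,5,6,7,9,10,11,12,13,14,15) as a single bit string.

s1: b1⊕b3⊕b5⊕b7⊕b9⊕b11⊕b13⊕b15 = 1⊕0⊕1⊕1⊕1⊕1⊕1⊕1 = 1
s2: b2⊕b3⊕b6⊕b7⊕b10⊕b11⊕b14⊕b15 = 0⊕0⊕0⊕1⊕1⊕1⊕1⊕1 = 1
s4: b4⊕b5⊕b6⊕b7⊕b12⊕b13⊕b14⊕b15 = 0⊕1⊕0⊕1⊕0⊕1⊕1⊕1 = 1
s8: b8⊕b9⊕b10⊕b11⊕b12⊕b13⊕b14⊕b15 = 0⊕1⊕1⊕1⊕0⊕1⊕1⊕1 = 0
Syndrome (s8...s1) = 0111 → position 7.
Flip bit 7: corrected codeword = 100010001110111
Data bits at positions 3,5,6,7,9,10,11,12,13,14,15: 01001110111

01001110111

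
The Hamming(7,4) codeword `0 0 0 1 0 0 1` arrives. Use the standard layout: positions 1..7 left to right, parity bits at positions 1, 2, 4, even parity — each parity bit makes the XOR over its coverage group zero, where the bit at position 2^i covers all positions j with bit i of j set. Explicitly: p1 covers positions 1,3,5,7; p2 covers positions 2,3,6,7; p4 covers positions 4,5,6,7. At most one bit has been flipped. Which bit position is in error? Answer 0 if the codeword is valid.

3

s1: b1⊕b3⊕b5⊕b7 = 0⊕0⊕0⊕1 = 1
s2: b2⊕b3⊕b6⊕b7 = 0⊕0⊕0⊕1 = 1
s4: b4⊕b5⊕b6⊕b7 = 1⊕0⊕0⊕1 = 0
Syndrome (s4...s1) = 011 → position 3.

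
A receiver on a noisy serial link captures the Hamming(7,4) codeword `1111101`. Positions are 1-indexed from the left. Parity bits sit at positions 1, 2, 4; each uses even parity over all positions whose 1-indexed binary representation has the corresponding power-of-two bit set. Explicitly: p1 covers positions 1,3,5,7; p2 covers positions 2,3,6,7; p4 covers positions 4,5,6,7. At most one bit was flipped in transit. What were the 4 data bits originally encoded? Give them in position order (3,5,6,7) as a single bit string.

s1: b1⊕b3⊕b5⊕b7 = 1⊕1⊕1⊕1 = 0
s2: b2⊕b3⊕b6⊕b7 = 1⊕1⊕0⊕1 = 1
s4: b4⊕b5⊕b6⊕b7 = 1⊕1⊕0⊕1 = 1
Syndrome (s4...s1) = 110 → position 6.
Flip bit 6: corrected codeword = 1111111
Data bits at positions 3,5,6,7: 1111

1111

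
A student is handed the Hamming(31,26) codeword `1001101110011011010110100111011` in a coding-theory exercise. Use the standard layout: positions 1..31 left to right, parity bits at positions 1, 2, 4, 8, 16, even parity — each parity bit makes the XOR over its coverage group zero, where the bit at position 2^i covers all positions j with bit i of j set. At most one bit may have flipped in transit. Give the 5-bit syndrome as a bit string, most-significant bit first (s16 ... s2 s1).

s1: b1⊕b3⊕b5⊕b7⊕b9⊕b11⊕b13⊕b15⊕b17⊕b19⊕b21⊕b23⊕b25⊕b27⊕b29⊕b31 = 1⊕0⊕1⊕1⊕1⊕0⊕1⊕1⊕0⊕0⊕1⊕1⊕0⊕1⊕0⊕1 = 0
s2: b2⊕b3⊕b6⊕b7⊕b10⊕b11⊕b14⊕b15⊕b18⊕b19⊕b22⊕b23⊕b26⊕b27⊕b30⊕b31 = 0⊕0⊕0⊕1⊕0⊕0⊕0⊕1⊕1⊕0⊕0⊕1⊕1⊕1⊕1⊕1 = 0
s4: b4⊕b5⊕b6⊕b7⊕b12⊕b13⊕b14⊕b15⊕b20⊕b21⊕b22⊕b23⊕b28⊕b29⊕b30⊕b31 = 1⊕1⊕0⊕1⊕1⊕1⊕0⊕1⊕1⊕1⊕0⊕1⊕1⊕0⊕1⊕1 = 0
s8: b8⊕b9⊕b10⊕b11⊕b12⊕b13⊕b14⊕b15⊕b24⊕b25⊕b26⊕b27⊕b28⊕b29⊕b30⊕b31 = 1⊕1⊕0⊕0⊕1⊕1⊕0⊕1⊕0⊕0⊕1⊕1⊕1⊕0⊕1⊕1 = 0
s16: b16⊕b17⊕b18⊕b19⊕b20⊕b21⊕b22⊕b23⊕b24⊕b25⊕b26⊕b27⊕b28⊕b29⊕b30⊕b31 = 1⊕0⊕1⊕0⊕1⊕1⊕0⊕1⊕0⊕0⊕1⊕1⊕1⊕0⊕1⊕1 = 0
Syndrome (s16...s1) = 00000 → position 0 (no error).

00000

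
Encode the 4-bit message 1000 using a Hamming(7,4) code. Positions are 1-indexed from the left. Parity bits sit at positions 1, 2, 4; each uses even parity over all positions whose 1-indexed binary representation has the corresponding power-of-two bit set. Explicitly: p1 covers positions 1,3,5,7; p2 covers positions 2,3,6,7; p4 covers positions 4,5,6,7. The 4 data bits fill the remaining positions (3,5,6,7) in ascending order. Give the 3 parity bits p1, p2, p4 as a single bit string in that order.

110

Place data bits at non-power-of-two positions: b3=1, b5=0, b6=0, b7=0.
p1 = XOR of data positions {3,5,7} = 1⊕0⊕0 = 1
p2 = XOR of data positions {3,6,7} = 1⊕0⊕0 = 1
p4 = XOR of data positions {5,6,7} = 0⊕0⊕0 = 0
Parity bits p1,p2,p4 = 110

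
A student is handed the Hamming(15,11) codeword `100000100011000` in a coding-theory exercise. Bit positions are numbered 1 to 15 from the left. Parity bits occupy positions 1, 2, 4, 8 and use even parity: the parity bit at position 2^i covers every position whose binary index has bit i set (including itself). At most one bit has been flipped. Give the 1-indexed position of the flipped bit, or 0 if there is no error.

1

s1: b1⊕b3⊕b5⊕b7⊕b9⊕b11⊕b13⊕b15 = 1⊕0⊕0⊕1⊕0⊕1⊕0⊕0 = 1
s2: b2⊕b3⊕b6⊕b7⊕b10⊕b11⊕b14⊕b15 = 0⊕0⊕0⊕1⊕0⊕1⊕0⊕0 = 0
s4: b4⊕b5⊕b6⊕b7⊕b12⊕b13⊕b14⊕b15 = 0⊕0⊕0⊕1⊕1⊕0⊕0⊕0 = 0
s8: b8⊕b9⊕b10⊕b11⊕b12⊕b13⊕b14⊕b15 = 0⊕0⊕0⊕1⊕1⊕0⊕0⊕0 = 0
Syndrome (s8...s1) = 0001 → position 1.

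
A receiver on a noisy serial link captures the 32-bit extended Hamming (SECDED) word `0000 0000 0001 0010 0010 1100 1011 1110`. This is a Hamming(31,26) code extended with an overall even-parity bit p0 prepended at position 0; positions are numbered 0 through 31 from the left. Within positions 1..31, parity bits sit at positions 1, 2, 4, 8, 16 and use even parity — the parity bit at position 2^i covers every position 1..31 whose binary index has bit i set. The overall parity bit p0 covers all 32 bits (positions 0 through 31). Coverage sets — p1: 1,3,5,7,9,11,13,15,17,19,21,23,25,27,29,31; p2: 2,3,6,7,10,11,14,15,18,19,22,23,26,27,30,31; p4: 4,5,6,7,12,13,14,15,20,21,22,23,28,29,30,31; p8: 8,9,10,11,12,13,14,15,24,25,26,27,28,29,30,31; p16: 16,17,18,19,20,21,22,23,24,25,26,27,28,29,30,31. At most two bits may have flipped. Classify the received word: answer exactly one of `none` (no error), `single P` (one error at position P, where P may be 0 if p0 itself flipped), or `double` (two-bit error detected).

single 16

s1: b1⊕b3⊕b5⊕b7⊕b9⊕b11⊕b13⊕b15⊕b17⊕b19⊕b21⊕b23⊕b25⊕b27⊕b29⊕b31 = 0⊕0⊕0⊕0⊕0⊕1⊕0⊕0⊕0⊕0⊕1⊕0⊕0⊕1⊕1⊕0 = 0
s2: b2⊕b3⊕b6⊕b7⊕b10⊕b11⊕b14⊕b15⊕b18⊕b19⊕b22⊕b23⊕b26⊕b27⊕b30⊕b31 = 0⊕0⊕0⊕0⊕0⊕1⊕1⊕0⊕1⊕0⊕0⊕0⊕1⊕1⊕1⊕0 = 0
s4: b4⊕b5⊕b6⊕b7⊕b12⊕b13⊕b14⊕b15⊕b20⊕b21⊕b22⊕b23⊕b28⊕b29⊕b30⊕b31 = 0⊕0⊕0⊕0⊕0⊕0⊕1⊕0⊕1⊕1⊕0⊕0⊕1⊕1⊕1⊕0 = 0
s8: b8⊕b9⊕b10⊕b11⊕b12⊕b13⊕b14⊕b15⊕b24⊕b25⊕b26⊕b27⊕b28⊕b29⊕b30⊕b31 = 0⊕0⊕0⊕1⊕0⊕0⊕1⊕0⊕1⊕0⊕1⊕1⊕1⊕1⊕1⊕0 = 0
s16: b16⊕b17⊕b18⊕b19⊕b20⊕b21⊕b22⊕b23⊕b24⊕b25⊕b26⊕b27⊕b28⊕b29⊕b30⊕b31 = 0⊕0⊕1⊕0⊕1⊕1⊕0⊕0⊕1⊕0⊕1⊕1⊕1⊕1⊕1⊕0 = 1
Syndrome (s16...s1) = 10000 → position 16.
Overall parity (XOR of all 32 bits, including p0): 0⊕0⊕0⊕0⊕0⊕0⊕0⊕0⊕0⊕0⊕0⊕1⊕0⊕0⊕1⊕0⊕0⊕0⊕1⊕0⊕1⊕1⊕0⊕0⊕1⊕0⊕1⊕1⊕1⊕1⊕1⊕0 = 1
Overall=1, syndrome position=16 → single-bit error at position 16.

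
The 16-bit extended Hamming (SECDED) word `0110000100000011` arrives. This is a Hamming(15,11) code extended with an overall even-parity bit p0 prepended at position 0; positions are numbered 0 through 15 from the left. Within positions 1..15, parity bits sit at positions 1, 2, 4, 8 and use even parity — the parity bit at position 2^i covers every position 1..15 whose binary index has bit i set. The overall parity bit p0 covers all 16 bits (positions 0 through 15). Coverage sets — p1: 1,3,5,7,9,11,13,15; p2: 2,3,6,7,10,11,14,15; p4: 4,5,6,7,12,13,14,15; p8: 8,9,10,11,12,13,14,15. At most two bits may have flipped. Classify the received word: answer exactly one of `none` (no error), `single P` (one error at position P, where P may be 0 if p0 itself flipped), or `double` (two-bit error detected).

s1: b1⊕b3⊕b5⊕b7⊕b9⊕b11⊕b13⊕b15 = 1⊕0⊕0⊕1⊕0⊕0⊕0⊕1 = 1
s2: b2⊕b3⊕b6⊕b7⊕b10⊕b11⊕b14⊕b15 = 1⊕0⊕0⊕1⊕0⊕0⊕1⊕1 = 0
s4: b4⊕b5⊕b6⊕b7⊕b12⊕b13⊕b14⊕b15 = 0⊕0⊕0⊕1⊕0⊕0⊕1⊕1 = 1
s8: b8⊕b9⊕b10⊕b11⊕b12⊕b13⊕b14⊕b15 = 0⊕0⊕0⊕0⊕0⊕0⊕1⊕1 = 0
Syndrome (s8...s1) = 0101 → position 5.
Overall parity (XOR of all 16 bits, including p0): 0⊕1⊕1⊕0⊕0⊕0⊕0⊕1⊕0⊕0⊕0⊕0⊕0⊕0⊕1⊕1 = 1
Overall=1, syndrome position=5 → single-bit error at position 5.

single 5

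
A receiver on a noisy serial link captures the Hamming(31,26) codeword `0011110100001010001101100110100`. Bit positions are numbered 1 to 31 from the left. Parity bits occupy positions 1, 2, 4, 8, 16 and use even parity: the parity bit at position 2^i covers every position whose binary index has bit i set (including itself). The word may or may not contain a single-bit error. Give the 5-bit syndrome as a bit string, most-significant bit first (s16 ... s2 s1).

10100

s1: b1⊕b3⊕b5⊕b7⊕b9⊕b11⊕b13⊕b15⊕b17⊕b19⊕b21⊕b23⊕b25⊕b27⊕b29⊕b31 = 0⊕1⊕1⊕0⊕0⊕0⊕1⊕1⊕0⊕1⊕0⊕1⊕0⊕1⊕1⊕0 = 0
s2: b2⊕b3⊕b6⊕b7⊕b10⊕b11⊕b14⊕b15⊕b18⊕b19⊕b22⊕b23⊕b26⊕b27⊕b30⊕b31 = 0⊕1⊕1⊕0⊕0⊕0⊕0⊕1⊕0⊕1⊕1⊕1⊕1⊕1⊕0⊕0 = 0
s4: b4⊕b5⊕b6⊕b7⊕b12⊕b13⊕b14⊕b15⊕b20⊕b21⊕b22⊕b23⊕b28⊕b29⊕b30⊕b31 = 1⊕1⊕1⊕0⊕0⊕1⊕0⊕1⊕1⊕0⊕1⊕1⊕0⊕1⊕0⊕0 = 1
s8: b8⊕b9⊕b10⊕b11⊕b12⊕b13⊕b14⊕b15⊕b24⊕b25⊕b26⊕b27⊕b28⊕b29⊕b30⊕b31 = 1⊕0⊕0⊕0⊕0⊕1⊕0⊕1⊕0⊕0⊕1⊕1⊕0⊕1⊕0⊕0 = 0
s16: b16⊕b17⊕b18⊕b19⊕b20⊕b21⊕b22⊕b23⊕b24⊕b25⊕b26⊕b27⊕b28⊕b29⊕b30⊕b31 = 0⊕0⊕0⊕1⊕1⊕0⊕1⊕1⊕0⊕0⊕1⊕1⊕0⊕1⊕0⊕0 = 1
Syndrome (s16...s1) = 10100 → position 20.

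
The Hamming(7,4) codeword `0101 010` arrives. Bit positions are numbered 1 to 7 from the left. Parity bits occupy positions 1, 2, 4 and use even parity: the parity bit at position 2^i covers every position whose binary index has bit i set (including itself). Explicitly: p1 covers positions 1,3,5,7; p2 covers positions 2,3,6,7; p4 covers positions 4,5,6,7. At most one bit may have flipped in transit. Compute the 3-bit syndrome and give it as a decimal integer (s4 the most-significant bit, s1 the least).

0

s1: b1⊕b3⊕b5⊕b7 = 0⊕0⊕0⊕0 = 0
s2: b2⊕b3⊕b6⊕b7 = 1⊕0⊕1⊕0 = 0
s4: b4⊕b5⊕b6⊕b7 = 1⊕0⊕1⊕0 = 0
Syndrome (s4...s1) = 000 → position 0 (no error).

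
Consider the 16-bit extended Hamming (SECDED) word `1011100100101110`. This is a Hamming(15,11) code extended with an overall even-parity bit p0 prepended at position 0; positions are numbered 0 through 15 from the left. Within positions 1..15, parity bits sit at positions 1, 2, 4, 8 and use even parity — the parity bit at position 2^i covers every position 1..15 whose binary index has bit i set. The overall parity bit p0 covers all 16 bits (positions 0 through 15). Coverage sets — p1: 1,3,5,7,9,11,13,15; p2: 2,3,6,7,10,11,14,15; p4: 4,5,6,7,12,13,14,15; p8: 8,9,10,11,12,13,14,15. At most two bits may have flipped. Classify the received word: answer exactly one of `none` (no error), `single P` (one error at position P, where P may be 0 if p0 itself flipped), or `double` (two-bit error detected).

single 7

s1: b1⊕b3⊕b5⊕b7⊕b9⊕b11⊕b13⊕b15 = 0⊕1⊕0⊕1⊕0⊕0⊕1⊕0 = 1
s2: b2⊕b3⊕b6⊕b7⊕b10⊕b11⊕b14⊕b15 = 1⊕1⊕0⊕1⊕1⊕0⊕1⊕0 = 1
s4: b4⊕b5⊕b6⊕b7⊕b12⊕b13⊕b14⊕b15 = 1⊕0⊕0⊕1⊕1⊕1⊕1⊕0 = 1
s8: b8⊕b9⊕b10⊕b11⊕b12⊕b13⊕b14⊕b15 = 0⊕0⊕1⊕0⊕1⊕1⊕1⊕0 = 0
Syndrome (s8...s1) = 0111 → position 7.
Overall parity (XOR of all 16 bits, including p0): 1⊕0⊕1⊕1⊕1⊕0⊕0⊕1⊕0⊕0⊕1⊕0⊕1⊕1⊕1⊕0 = 1
Overall=1, syndrome position=7 → single-bit error at position 7.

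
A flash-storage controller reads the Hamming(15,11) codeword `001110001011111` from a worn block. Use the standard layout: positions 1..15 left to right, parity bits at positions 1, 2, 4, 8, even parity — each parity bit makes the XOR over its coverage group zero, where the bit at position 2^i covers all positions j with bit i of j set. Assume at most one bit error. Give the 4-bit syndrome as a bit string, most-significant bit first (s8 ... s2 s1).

s1: b1⊕b3⊕b5⊕b7⊕b9⊕b11⊕b13⊕b15 = 0⊕1⊕1⊕0⊕1⊕1⊕1⊕1 = 0
s2: b2⊕b3⊕b6⊕b7⊕b10⊕b11⊕b14⊕b15 = 0⊕1⊕0⊕0⊕0⊕1⊕1⊕1 = 0
s4: b4⊕b5⊕b6⊕b7⊕b12⊕b13⊕b14⊕b15 = 1⊕1⊕0⊕0⊕1⊕1⊕1⊕1 = 0
s8: b8⊕b9⊕b10⊕b11⊕b12⊕b13⊕b14⊕b15 = 0⊕1⊕0⊕1⊕1⊕1⊕1⊕1 = 0
Syndrome (s8...s1) = 0000 → position 0 (no error).

0000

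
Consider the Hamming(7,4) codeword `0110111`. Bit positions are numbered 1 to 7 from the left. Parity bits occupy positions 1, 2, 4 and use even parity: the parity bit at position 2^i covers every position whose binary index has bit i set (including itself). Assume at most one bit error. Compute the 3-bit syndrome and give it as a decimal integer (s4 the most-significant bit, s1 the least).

s1: b1⊕b3⊕b5⊕b7 = 0⊕1⊕1⊕1 = 1
s2: b2⊕b3⊕b6⊕b7 = 1⊕1⊕1⊕1 = 0
s4: b4⊕b5⊕b6⊕b7 = 0⊕1⊕1⊕1 = 1
Syndrome (s4...s1) = 101 → position 5.

5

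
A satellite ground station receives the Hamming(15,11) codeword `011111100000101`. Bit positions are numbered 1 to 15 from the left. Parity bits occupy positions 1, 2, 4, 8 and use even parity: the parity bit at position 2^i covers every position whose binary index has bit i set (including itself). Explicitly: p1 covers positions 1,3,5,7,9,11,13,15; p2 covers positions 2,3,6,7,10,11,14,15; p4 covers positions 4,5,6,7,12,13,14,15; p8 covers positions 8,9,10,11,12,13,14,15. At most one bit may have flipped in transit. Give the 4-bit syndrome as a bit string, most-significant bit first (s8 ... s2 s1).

0011

s1: b1⊕b3⊕b5⊕b7⊕b9⊕b11⊕b13⊕b15 = 0⊕1⊕1⊕1⊕0⊕0⊕1⊕1 = 1
s2: b2⊕b3⊕b6⊕b7⊕b10⊕b11⊕b14⊕b15 = 1⊕1⊕1⊕1⊕0⊕0⊕0⊕1 = 1
s4: b4⊕b5⊕b6⊕b7⊕b12⊕b13⊕b14⊕b15 = 1⊕1⊕1⊕1⊕0⊕1⊕0⊕1 = 0
s8: b8⊕b9⊕b10⊕b11⊕b12⊕b13⊕b14⊕b15 = 0⊕0⊕0⊕0⊕0⊕1⊕0⊕1 = 0
Syndrome (s8...s1) = 0011 → position 3.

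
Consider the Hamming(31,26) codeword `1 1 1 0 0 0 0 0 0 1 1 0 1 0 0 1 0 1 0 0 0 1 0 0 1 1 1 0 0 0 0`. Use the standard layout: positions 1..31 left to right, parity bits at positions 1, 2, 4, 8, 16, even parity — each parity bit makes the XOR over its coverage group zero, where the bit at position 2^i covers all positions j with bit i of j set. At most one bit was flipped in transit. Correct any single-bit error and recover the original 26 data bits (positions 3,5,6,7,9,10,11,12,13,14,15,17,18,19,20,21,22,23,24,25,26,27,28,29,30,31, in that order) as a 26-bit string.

s1: b1⊕b3⊕b5⊕b7⊕b9⊕b11⊕b13⊕b15⊕b17⊕b19⊕b21⊕b23⊕b25⊕b27⊕b29⊕b31 = 1⊕1⊕0⊕0⊕0⊕1⊕1⊕0⊕0⊕0⊕0⊕0⊕1⊕1⊕0⊕0 = 0
s2: b2⊕b3⊕b6⊕b7⊕b10⊕b11⊕b14⊕b15⊕b18⊕b19⊕b22⊕b23⊕b26⊕b27⊕b30⊕b31 = 1⊕1⊕0⊕0⊕1⊕1⊕0⊕0⊕1⊕0⊕1⊕0⊕1⊕1⊕0⊕0 = 0
s4: b4⊕b5⊕b6⊕b7⊕b12⊕b13⊕b14⊕b15⊕b20⊕b21⊕b22⊕b23⊕b28⊕b29⊕b30⊕b31 = 0⊕0⊕0⊕0⊕0⊕1⊕0⊕0⊕0⊕0⊕1⊕0⊕0⊕0⊕0⊕0 = 0
s8: b8⊕b9⊕b10⊕b11⊕b12⊕b13⊕b14⊕b15⊕b24⊕b25⊕b26⊕b27⊕b28⊕b29⊕b30⊕b31 = 0⊕0⊕1⊕1⊕0⊕1⊕0⊕0⊕0⊕1⊕1⊕1⊕0⊕0⊕0⊕0 = 0
s16: b16⊕b17⊕b18⊕b19⊕b20⊕b21⊕b22⊕b23⊕b24⊕b25⊕b26⊕b27⊕b28⊕b29⊕b30⊕b31 = 1⊕0⊕1⊕0⊕0⊕0⊕1⊕0⊕0⊕1⊕1⊕1⊕0⊕0⊕0⊕0 = 0
Syndrome (s16...s1) = 00000 → position 0 (no error).
No correction needed.
Data bits at positions 3,5,6,7,9,10,11,12,13,14,15,17,18,19,20,21,22,23,24,25,26,27,28,29,30,31: 10000110100010001001110000

10000110100010001001110000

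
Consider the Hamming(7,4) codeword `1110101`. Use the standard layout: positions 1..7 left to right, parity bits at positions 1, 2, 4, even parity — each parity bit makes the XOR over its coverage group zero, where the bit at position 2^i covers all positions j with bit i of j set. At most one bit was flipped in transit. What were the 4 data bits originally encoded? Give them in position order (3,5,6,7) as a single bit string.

1101

s1: b1⊕b3⊕b5⊕b7 = 1⊕1⊕1⊕1 = 0
s2: b2⊕b3⊕b6⊕b7 = 1⊕1⊕0⊕1 = 1
s4: b4⊕b5⊕b6⊕b7 = 0⊕1⊕0⊕1 = 0
Syndrome (s4...s1) = 010 → position 2.
Flip bit 2: corrected codeword = 1010101
Data bits at positions 3,5,6,7: 1101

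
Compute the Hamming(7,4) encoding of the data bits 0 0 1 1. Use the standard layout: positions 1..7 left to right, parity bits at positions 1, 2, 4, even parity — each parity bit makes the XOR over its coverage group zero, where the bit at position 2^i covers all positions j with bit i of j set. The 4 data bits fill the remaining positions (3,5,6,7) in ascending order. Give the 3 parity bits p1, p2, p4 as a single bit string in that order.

Place data bits at non-power-of-two positions: b3=0, b5=0, b6=1, b7=1.
p1 = XOR of data positions {3,5,7} = 0⊕0⊕1 = 1
p2 = XOR of data positions {3,6,7} = 0⊕1⊕1 = 0
p4 = XOR of data positions {5,6,7} = 0⊕1⊕1 = 0
Parity bits p1,p2,p4 = 100

100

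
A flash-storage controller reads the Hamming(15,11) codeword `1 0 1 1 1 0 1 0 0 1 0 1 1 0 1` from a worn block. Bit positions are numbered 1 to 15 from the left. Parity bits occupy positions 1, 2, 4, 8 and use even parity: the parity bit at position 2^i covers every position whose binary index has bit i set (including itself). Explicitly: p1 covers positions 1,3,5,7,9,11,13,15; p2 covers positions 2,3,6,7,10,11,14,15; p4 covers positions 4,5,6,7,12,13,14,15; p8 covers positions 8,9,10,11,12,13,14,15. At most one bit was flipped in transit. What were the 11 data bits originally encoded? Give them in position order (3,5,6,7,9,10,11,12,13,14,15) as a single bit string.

s1: b1⊕b3⊕b5⊕b7⊕b9⊕b11⊕b13⊕b15 = 1⊕1⊕1⊕1⊕0⊕0⊕1⊕1 = 0
s2: b2⊕b3⊕b6⊕b7⊕b10⊕b11⊕b14⊕b15 = 0⊕1⊕0⊕1⊕1⊕0⊕0⊕1 = 0
s4: b4⊕b5⊕b6⊕b7⊕b12⊕b13⊕b14⊕b15 = 1⊕1⊕0⊕1⊕1⊕1⊕0⊕1 = 0
s8: b8⊕b9⊕b10⊕b11⊕b12⊕b13⊕b14⊕b15 = 0⊕0⊕1⊕0⊕1⊕1⊕0⊕1 = 0
Syndrome (s8...s1) = 0000 → position 0 (no error).
No correction needed.
Data bits at positions 3,5,6,7,9,10,11,12,13,14,15: 11010101101

11010101101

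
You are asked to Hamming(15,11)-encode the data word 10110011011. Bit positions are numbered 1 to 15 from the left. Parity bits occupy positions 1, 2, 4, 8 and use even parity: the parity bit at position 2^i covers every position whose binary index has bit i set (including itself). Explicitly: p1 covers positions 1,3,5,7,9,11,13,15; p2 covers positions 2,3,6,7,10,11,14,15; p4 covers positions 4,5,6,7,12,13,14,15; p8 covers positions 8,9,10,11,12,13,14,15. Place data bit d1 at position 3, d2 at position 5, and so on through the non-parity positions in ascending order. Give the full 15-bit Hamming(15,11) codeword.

Place data bits at non-power-of-two positions: b3=1, b5=0, b6=1, b7=1, b9=0, b10=0, b11=1, b12=1, b13=0, b14=1, b15=1.
p1 = XOR of data positions {3,5,7,9,11,13,15} = 1⊕0⊕1⊕0⊕1⊕0⊕1 = 0
p2 = XOR of data positions {3,6,7,10,11,14,15} = 1⊕1⊕1⊕0⊕1⊕1⊕1 = 0
p4 = XOR of data positions {5,6,7,12,13,14,15} = 0⊕1⊕1⊕1⊕0⊕1⊕1 = 1
p8 = XOR of data positions {9,10,11,12,13,14,15} = 0⊕0⊕1⊕1⊕0⊕1⊕1 = 0
Codeword b1..b15 = 001101100011011

001101100011011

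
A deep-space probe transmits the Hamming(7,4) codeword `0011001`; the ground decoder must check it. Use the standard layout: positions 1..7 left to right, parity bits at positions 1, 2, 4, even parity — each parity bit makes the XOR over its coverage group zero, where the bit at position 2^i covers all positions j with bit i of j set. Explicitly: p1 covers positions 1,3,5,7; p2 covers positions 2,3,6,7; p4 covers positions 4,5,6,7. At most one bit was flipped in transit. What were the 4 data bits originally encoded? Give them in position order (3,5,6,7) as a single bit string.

1001

s1: b1⊕b3⊕b5⊕b7 = 0⊕1⊕0⊕1 = 0
s2: b2⊕b3⊕b6⊕b7 = 0⊕1⊕0⊕1 = 0
s4: b4⊕b5⊕b6⊕b7 = 1⊕0⊕0⊕1 = 0
Syndrome (s4...s1) = 000 → position 0 (no error).
No correction needed.
Data bits at positions 3,5,6,7: 1001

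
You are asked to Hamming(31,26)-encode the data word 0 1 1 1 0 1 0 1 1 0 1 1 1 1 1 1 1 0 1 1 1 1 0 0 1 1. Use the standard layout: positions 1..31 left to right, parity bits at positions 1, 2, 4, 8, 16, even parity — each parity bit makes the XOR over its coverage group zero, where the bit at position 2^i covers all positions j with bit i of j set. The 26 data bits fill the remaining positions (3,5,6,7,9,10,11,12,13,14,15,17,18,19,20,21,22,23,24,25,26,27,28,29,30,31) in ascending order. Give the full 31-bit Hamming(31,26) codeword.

Place data bits at non-power-of-two positions: b3=0, b5=1, b6=1, b7=1, b9=0, b10=1, b11=0, b12=1, b13=1, b14=0, b15=1, b17=1, b18=1, b19=1, b20=1, b21=1, b22=1, b23=0, b24=1, b25=1, b26=1, b27=1, b28=0, b29=0, b30=1, b31=1.
p1 = XOR of data positions {3,5,7,9,11,13,15,17,19,21,23,25,27,29,31} = 0⊕1⊕1⊕0⊕0⊕1⊕1⊕1⊕1⊕1⊕0⊕1⊕1⊕0⊕1 = 0
p2 = XOR of data positions {3,6,7,10,11,14,15,18,19,22,23,26,27,30,31} = 0⊕1⊕1⊕1⊕0⊕0⊕1⊕1⊕1⊕1⊕0⊕1⊕1⊕1⊕1 = 1
p4 = XOR of data positions {5,6,7,12,13,14,15,20,21,22,23,28,29,30,31} = 1⊕1⊕1⊕1⊕1⊕0⊕1⊕1⊕1⊕1⊕0⊕0⊕0⊕1⊕1 = 1
p8 = XOR of data positions {9,10,11,12,13,14,15,24,25,26,27,28,29,30,31} = 0⊕1⊕0⊕1⊕1⊕0⊕1⊕1⊕1⊕1⊕1⊕0⊕0⊕1⊕1 = 0
p16 = XOR of data positions {17,18,19,20,21,22,23,24,25,26,27,28,29,30,31} = 1⊕1⊕1⊕1⊕1⊕1⊕0⊕1⊕1⊕1⊕1⊕0⊕0⊕1⊕1 = 0
Codeword b1..b31 = 0101111001011010111111011110011

0101111001011010111111011110011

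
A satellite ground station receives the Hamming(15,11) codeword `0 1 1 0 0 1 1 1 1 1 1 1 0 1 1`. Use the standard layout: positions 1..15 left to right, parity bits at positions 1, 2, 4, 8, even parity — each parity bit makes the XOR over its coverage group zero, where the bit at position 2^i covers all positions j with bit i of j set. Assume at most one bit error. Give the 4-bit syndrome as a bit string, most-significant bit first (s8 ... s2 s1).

1101

s1: b1⊕b3⊕b5⊕b7⊕b9⊕b11⊕b13⊕b15 = 0⊕1⊕0⊕1⊕1⊕1⊕0⊕1 = 1
s2: b2⊕b3⊕b6⊕b7⊕b10⊕b11⊕b14⊕b15 = 1⊕1⊕1⊕1⊕1⊕1⊕1⊕1 = 0
s4: b4⊕b5⊕b6⊕b7⊕b12⊕b13⊕b14⊕b15 = 0⊕0⊕1⊕1⊕1⊕0⊕1⊕1 = 1
s8: b8⊕b9⊕b10⊕b11⊕b12⊕b13⊕b14⊕b15 = 1⊕1⊕1⊕1⊕1⊕0⊕1⊕1 = 1
Syndrome (s8...s1) = 1101 → position 13.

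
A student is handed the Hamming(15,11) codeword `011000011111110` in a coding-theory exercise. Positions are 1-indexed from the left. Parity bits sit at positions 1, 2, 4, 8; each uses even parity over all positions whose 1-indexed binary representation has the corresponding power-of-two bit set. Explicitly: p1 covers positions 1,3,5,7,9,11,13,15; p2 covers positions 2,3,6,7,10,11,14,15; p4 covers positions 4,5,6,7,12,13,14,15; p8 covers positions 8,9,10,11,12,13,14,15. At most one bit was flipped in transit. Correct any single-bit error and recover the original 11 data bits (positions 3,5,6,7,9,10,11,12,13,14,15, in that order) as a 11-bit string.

10001111100

s1: b1⊕b3⊕b5⊕b7⊕b9⊕b11⊕b13⊕b15 = 0⊕1⊕0⊕0⊕1⊕1⊕1⊕0 = 0
s2: b2⊕b3⊕b6⊕b7⊕b10⊕b11⊕b14⊕b15 = 1⊕1⊕0⊕0⊕1⊕1⊕1⊕0 = 1
s4: b4⊕b5⊕b6⊕b7⊕b12⊕b13⊕b14⊕b15 = 0⊕0⊕0⊕0⊕1⊕1⊕1⊕0 = 1
s8: b8⊕b9⊕b10⊕b11⊕b12⊕b13⊕b14⊕b15 = 1⊕1⊕1⊕1⊕1⊕1⊕1⊕0 = 1
Syndrome (s8...s1) = 1110 → position 14.
Flip bit 14: corrected codeword = 011000011111100
Data bits at positions 3,5,6,7,9,10,11,12,13,14,15: 10001111100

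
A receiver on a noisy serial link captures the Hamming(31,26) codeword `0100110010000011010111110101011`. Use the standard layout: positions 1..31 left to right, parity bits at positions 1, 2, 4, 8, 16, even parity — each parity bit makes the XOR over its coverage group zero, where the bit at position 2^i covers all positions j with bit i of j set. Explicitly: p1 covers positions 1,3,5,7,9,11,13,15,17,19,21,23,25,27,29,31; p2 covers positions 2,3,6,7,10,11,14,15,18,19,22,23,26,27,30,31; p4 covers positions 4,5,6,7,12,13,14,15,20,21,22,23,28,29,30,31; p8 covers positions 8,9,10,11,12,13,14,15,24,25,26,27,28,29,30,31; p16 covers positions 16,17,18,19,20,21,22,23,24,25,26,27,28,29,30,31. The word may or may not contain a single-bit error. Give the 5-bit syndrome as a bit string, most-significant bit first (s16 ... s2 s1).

11010

s1: b1⊕b3⊕b5⊕b7⊕b9⊕b11⊕b13⊕b15⊕b17⊕b19⊕b21⊕b23⊕b25⊕b27⊕b29⊕b31 = 0⊕0⊕1⊕0⊕1⊕0⊕0⊕1⊕0⊕0⊕1⊕1⊕0⊕0⊕0⊕1 = 0
s2: b2⊕b3⊕b6⊕b7⊕b10⊕b11⊕b14⊕b15⊕b18⊕b19⊕b22⊕b23⊕b26⊕b27⊕b30⊕b31 = 1⊕0⊕1⊕0⊕0⊕0⊕0⊕1⊕1⊕0⊕1⊕1⊕1⊕0⊕1⊕1 = 1
s4: b4⊕b5⊕b6⊕b7⊕b12⊕b13⊕b14⊕b15⊕b20⊕b21⊕b22⊕b23⊕b28⊕b29⊕b30⊕b31 = 0⊕1⊕1⊕0⊕0⊕0⊕0⊕1⊕1⊕1⊕1⊕1⊕1⊕0⊕1⊕1 = 0
s8: b8⊕b9⊕b10⊕b11⊕b12⊕b13⊕b14⊕b15⊕b24⊕b25⊕b26⊕b27⊕b28⊕b29⊕b30⊕b31 = 0⊕1⊕0⊕0⊕0⊕0⊕0⊕1⊕1⊕0⊕1⊕0⊕1⊕0⊕1⊕1 = 1
s16: b16⊕b17⊕b18⊕b19⊕b20⊕b21⊕b22⊕b23⊕b24⊕b25⊕b26⊕b27⊕b28⊕b29⊕b30⊕b31 = 1⊕0⊕1⊕0⊕1⊕1⊕1⊕1⊕1⊕0⊕1⊕0⊕1⊕0⊕1⊕1 = 1
Syndrome (s16...s1) = 11010 → position 26.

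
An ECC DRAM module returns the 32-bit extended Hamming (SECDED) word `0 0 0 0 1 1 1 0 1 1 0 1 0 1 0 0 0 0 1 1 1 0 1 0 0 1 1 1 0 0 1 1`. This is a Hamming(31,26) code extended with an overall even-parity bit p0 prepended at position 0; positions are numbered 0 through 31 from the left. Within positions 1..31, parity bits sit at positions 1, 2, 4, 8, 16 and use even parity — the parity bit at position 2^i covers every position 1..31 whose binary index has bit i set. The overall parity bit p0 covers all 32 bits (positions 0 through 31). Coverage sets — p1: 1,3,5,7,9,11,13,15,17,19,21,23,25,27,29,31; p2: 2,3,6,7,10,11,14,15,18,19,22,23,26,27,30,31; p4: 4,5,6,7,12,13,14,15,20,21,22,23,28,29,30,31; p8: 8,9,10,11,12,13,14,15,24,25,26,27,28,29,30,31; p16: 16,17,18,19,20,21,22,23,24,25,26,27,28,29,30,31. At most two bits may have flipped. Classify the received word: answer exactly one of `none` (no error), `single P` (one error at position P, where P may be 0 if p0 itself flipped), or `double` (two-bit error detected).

double

s1: b1⊕b3⊕b5⊕b7⊕b9⊕b11⊕b13⊕b15⊕b17⊕b19⊕b21⊕b23⊕b25⊕b27⊕b29⊕b31 = 0⊕0⊕1⊕0⊕1⊕1⊕1⊕0⊕0⊕1⊕0⊕0⊕1⊕1⊕0⊕1 = 0
s2: b2⊕b3⊕b6⊕b7⊕b10⊕b11⊕b14⊕b15⊕b18⊕b19⊕b22⊕b23⊕b26⊕b27⊕b30⊕b31 = 0⊕0⊕1⊕0⊕0⊕1⊕0⊕0⊕1⊕1⊕1⊕0⊕1⊕1⊕1⊕1 = 1
s4: b4⊕b5⊕b6⊕b7⊕b12⊕b13⊕b14⊕b15⊕b20⊕b21⊕b22⊕b23⊕b28⊕b29⊕b30⊕b31 = 1⊕1⊕1⊕0⊕0⊕1⊕0⊕0⊕1⊕0⊕1⊕0⊕0⊕0⊕1⊕1 = 0
s8: b8⊕b9⊕b10⊕b11⊕b12⊕b13⊕b14⊕b15⊕b24⊕b25⊕b26⊕b27⊕b28⊕b29⊕b30⊕b31 = 1⊕1⊕0⊕1⊕0⊕1⊕0⊕0⊕0⊕1⊕1⊕1⊕0⊕0⊕1⊕1 = 1
s16: b16⊕b17⊕b18⊕b19⊕b20⊕b21⊕b22⊕b23⊕b24⊕b25⊕b26⊕b27⊕b28⊕b29⊕b30⊕b31 = 0⊕0⊕1⊕1⊕1⊕0⊕1⊕0⊕0⊕1⊕1⊕1⊕0⊕0⊕1⊕1 = 1
Syndrome (s16...s1) = 11010 → position 26.
Overall parity (XOR of all 32 bits, including p0): 0⊕0⊕0⊕0⊕1⊕1⊕1⊕0⊕1⊕1⊕0⊕1⊕0⊕1⊕0⊕0⊕0⊕0⊕1⊕1⊕1⊕0⊕1⊕0⊕0⊕1⊕1⊕1⊕0⊕0⊕1⊕1 = 0
Overall=0, syndrome position=26 → double-bit error detected (uncorrectable).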